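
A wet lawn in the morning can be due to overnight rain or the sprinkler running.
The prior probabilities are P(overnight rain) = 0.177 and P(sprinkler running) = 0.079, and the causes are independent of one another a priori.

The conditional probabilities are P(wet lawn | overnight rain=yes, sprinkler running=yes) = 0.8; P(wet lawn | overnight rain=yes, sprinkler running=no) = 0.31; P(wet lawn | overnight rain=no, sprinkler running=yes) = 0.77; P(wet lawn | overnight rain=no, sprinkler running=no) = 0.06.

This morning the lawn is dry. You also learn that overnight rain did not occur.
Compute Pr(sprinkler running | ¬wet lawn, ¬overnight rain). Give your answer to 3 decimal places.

Pr(sprinkler running | ¬wet lawn, ¬overnight rain) ≈ 0.021

P(¬wet lawn | ¬overnight rain) = 0.94·0.921 + 0.23·0.079 = 0.865740 + 0.018170 = 0.883910
Of this, 0.018170 comes from 0.23·0.079 (the sprinkler running=true cases).
Hence the posterior is 0.018170/0.883910 ≈ 0.021.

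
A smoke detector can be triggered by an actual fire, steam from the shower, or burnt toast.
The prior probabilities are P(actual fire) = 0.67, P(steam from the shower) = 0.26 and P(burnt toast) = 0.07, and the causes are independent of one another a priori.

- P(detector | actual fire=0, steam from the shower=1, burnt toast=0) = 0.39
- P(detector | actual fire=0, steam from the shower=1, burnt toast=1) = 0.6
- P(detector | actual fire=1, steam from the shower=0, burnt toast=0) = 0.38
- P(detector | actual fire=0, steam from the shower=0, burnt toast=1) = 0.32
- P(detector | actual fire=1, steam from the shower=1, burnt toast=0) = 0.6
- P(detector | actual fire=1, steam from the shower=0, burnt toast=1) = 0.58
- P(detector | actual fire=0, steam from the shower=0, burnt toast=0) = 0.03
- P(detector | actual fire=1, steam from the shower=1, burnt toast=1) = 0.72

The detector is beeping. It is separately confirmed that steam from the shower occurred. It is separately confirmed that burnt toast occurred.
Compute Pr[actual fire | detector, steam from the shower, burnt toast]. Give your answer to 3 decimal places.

Pr[actual fire | detector, steam from the shower, burnt toast] ≈ 0.709

For the numerator, keep only actual fire=true terms: 0.72×0.67 = 0.482400
Normalizer over all consistent configurations: 0.6×0.33 + 0.72×0.67 = 0.680400
Posterior = 0.482400 / 0.680400 ≈ 0.709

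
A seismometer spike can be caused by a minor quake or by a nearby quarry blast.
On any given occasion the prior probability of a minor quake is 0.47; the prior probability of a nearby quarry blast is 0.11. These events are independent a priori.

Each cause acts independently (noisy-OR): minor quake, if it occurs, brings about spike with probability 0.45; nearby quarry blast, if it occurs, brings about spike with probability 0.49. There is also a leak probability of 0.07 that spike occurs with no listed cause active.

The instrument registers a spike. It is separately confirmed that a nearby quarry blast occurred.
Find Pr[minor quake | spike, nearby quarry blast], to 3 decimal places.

Under noisy-OR, P(spike | causes) = 1 − (1−0.07)·∏(1−qᵢ) over the active causes.
Numerator (weight on configurations with minor quake): 0.739135×0.47 = 0.347393
The normalizing constant is 0.5257×0.53 + 0.739135×0.47 = 0.626014
Posterior = 0.347393 / 0.626014 ≈ 0.555

Pr[minor quake | spike, nearby quarry blast] ≈ 0.555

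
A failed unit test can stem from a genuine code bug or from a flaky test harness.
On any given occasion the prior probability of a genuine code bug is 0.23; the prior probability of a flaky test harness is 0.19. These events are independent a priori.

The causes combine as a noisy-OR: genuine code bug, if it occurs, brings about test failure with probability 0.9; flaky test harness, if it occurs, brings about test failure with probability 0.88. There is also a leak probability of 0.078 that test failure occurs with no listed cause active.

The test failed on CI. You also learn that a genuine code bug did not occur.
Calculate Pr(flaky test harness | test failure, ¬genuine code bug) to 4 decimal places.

Pr(flaky test harness | test failure, ¬genuine code bug) ≈ 0.7279

Under noisy-OR, P(test failure | causes) = 1 − (1−0.078)·∏(1−qᵢ) over the active causes.
P(test failure | ¬genuine code bug) = 0.078*0.81 + 0.88936*0.19 = 0.063180 + 0.168978 = 0.232158
The flaky test harness-present share is 0.88936*0.19 = 0.168978.
Hence the posterior is 0.168978/0.232158 ≈ 0.7279.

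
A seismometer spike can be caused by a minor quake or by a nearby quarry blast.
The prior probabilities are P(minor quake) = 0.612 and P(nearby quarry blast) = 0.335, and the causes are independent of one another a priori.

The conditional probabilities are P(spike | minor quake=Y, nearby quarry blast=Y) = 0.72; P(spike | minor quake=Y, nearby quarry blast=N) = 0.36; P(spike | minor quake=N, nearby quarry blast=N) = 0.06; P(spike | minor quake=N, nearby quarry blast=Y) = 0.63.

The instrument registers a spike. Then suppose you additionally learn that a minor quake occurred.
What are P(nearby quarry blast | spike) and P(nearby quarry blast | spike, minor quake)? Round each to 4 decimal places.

P(nearby quarry blast | spike) ≈ 0.5862; P(nearby quarry blast | spike, minor quake) ≈ 0.5019

Numerator (weight on configurations with nearby quarry blast): 0.081887 + 0.147614 = 0.229501
Denominator P(spike): 0.06·0.388·0.665 + 0.63·0.388·0.335 + 0.36·0.612·0.665 + 0.72·0.612·0.335 = 0.391495
Posterior = 0.229501 / 0.391495 ≈ 0.5862

With the extra evidence:
Enumerate both values of nearby quarry blast and weight by the priors:
  P(spike | minor quake) = 0.36*0.665 + 0.72*0.335
        = 0.239400 + 0.241200 = 0.480600
The terms with nearby quarry blast present sum to 0.241200, so
  P(nearby quarry blast | spike, minor quake) = 0.241200 / 0.480600 ≈ 0.5019
— minor quake explains away the evidence for nearby quarry blast.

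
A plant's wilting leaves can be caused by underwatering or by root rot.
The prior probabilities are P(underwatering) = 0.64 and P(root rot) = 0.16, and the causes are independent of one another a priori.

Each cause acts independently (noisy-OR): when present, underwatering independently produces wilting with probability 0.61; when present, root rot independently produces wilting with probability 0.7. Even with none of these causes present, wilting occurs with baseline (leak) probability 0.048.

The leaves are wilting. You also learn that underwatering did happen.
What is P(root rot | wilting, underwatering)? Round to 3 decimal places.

Under noisy-OR, P(wilting | causes) = 1 − (1−0.048)·∏(1−qᵢ) over the active causes.
Weight on root rot=true, given the evidence: 0.888616·0.16 = 0.142179
Normalizer over all consistent configurations: 0.62872·0.84 + 0.888616·0.16 = 0.670304
Posterior = 0.142179 / 0.670304 ≈ 0.212

P(root rot | wilting, underwatering) ≈ 0.212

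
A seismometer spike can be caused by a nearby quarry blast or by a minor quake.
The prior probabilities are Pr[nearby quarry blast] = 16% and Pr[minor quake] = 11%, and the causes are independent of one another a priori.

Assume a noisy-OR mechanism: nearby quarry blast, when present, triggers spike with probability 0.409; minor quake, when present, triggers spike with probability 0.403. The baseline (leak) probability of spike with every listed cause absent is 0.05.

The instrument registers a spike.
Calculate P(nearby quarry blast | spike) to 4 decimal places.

Under noisy-OR, P(spike | causes) = 1 − (1−0.05)·∏(1−qᵢ) over the active causes.
For the numerator, keep only nearby quarry blast=true terms: 0.062450 + 0.011701 = 0.074151
The normalizing constant is 0.05*0.84*0.89 + 0.43285*0.84*0.11 + 0.43855*0.16*0.89 + 0.664814*0.16*0.11 = 0.151526
Posterior = 0.074151 / 0.151526 ≈ 0.4894

P(nearby quarry blast | spike) ≈ 0.4894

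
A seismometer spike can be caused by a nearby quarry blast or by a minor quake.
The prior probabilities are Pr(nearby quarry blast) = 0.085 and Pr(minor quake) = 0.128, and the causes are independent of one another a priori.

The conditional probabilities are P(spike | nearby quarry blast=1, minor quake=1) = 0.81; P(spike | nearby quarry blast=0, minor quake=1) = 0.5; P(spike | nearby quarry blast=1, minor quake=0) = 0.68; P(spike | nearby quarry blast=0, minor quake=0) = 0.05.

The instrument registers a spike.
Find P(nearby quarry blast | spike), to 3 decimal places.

P(spike) = 0.05×0.915×0.872 + 0.5×0.915×0.128 + 0.68×0.085×0.872 + 0.81×0.085×0.128 = 0.039894 + 0.058560 + 0.050402 + 0.008813 = 0.157669
Restricting to configurations with nearby quarry blast present: 0.050402 + 0.008813 = 0.059215.
So P(nearby quarry blast | spike) = 0.059215/0.157669 ≈ 0.376.

P(nearby quarry blast | spike) ≈ 0.376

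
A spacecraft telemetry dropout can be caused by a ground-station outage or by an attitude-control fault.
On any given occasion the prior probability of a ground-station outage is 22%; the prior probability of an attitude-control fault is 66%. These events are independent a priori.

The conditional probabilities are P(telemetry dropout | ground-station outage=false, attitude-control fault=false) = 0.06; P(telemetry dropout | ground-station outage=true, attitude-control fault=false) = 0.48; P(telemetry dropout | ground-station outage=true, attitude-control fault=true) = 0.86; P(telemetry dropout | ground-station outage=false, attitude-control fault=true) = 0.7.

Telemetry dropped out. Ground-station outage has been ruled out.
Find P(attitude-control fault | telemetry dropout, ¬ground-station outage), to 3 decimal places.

P(attitude-control fault | telemetry dropout, ¬ground-station outage) ≈ 0.958

P(telemetry dropout | ¬ground-station outage) = 0.06·0.34 + 0.7·0.66 = 0.020400 + 0.462000 = 0.482400
The attitude-control fault-present share is 0.7·0.66 = 0.462000.
So P(attitude-control fault | telemetry dropout, ¬ground-station outage) = 0.462000/0.482400 ≈ 0.958.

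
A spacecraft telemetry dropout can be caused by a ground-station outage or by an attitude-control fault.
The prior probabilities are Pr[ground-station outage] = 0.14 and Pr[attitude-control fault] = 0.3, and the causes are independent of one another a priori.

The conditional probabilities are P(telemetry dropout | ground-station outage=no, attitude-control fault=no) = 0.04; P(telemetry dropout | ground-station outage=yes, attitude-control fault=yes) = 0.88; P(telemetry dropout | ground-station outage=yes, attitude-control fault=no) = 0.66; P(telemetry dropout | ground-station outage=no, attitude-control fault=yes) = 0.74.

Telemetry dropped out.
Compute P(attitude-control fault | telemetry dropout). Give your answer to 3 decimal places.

P(attitude-control fault | telemetry dropout) ≈ 0.720

For the numerator, keep only attitude-control fault=true terms: 0.190920 + 0.036960 = 0.227880
The normalizing constant is 0.04×0.86×0.7 + 0.74×0.86×0.3 + 0.66×0.14×0.7 + 0.88×0.14×0.3 = 0.316640
Posterior = 0.227880 / 0.316640 ≈ 0.720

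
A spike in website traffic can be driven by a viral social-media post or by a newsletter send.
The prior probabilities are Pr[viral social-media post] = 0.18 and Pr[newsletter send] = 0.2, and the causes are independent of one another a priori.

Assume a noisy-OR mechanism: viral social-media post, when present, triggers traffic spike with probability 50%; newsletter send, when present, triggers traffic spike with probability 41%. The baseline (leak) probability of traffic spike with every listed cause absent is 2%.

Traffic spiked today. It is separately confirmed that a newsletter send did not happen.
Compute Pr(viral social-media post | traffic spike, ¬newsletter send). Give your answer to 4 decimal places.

Under noisy-OR, P(traffic spike | causes) = 1 − (1−0.02)·∏(1−qᵢ) over the active causes.
P(traffic spike | ¬newsletter send) = 0.02·0.82 + 0.51·0.18 = 0.016400 + 0.091800 = 0.108200
Of this, 0.091800 comes from 0.51·0.18 (the viral social-media post=true cases).
So P(viral social-media post | traffic spike, ¬newsletter send) = 0.091800/0.108200 ≈ 0.8484.

Pr(viral social-media post | traffic spike, ¬newsletter send) ≈ 0.8484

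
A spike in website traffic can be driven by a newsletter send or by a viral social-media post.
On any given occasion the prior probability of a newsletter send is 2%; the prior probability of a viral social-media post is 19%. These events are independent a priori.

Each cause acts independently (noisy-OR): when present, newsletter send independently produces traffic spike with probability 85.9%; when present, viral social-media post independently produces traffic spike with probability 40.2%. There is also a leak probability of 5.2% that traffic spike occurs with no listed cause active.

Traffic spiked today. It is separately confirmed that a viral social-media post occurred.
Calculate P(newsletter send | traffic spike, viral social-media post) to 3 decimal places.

Under noisy-OR, P(traffic spike | causes) = 1 − (1−0.052)·∏(1−qᵢ) over the active causes.
Numerator (weight on configurations with newsletter send): 0.920067×0.02 = 0.018401
Normalizer over all consistent configurations: 0.433096×0.98 + 0.920067×0.02 = 0.442835
P(newsletter send | traffic spike, viral social-media post) = 0.018401/0.442835 ≈ 0.042

P(newsletter send | traffic spike, viral social-media post) ≈ 0.042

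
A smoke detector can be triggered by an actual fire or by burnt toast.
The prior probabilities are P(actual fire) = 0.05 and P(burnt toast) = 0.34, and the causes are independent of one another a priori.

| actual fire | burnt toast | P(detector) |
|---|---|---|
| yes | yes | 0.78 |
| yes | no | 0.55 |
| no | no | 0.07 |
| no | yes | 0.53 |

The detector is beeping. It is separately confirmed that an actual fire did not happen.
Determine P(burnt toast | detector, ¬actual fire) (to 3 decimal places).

By total probability over both values of burnt toast:
  P(detector | ¬actual fire) = 0.07×0.66 + 0.53×0.34
        = 0.046200 + 0.180200 = 0.226400
Keeping only the burnt toast-present terms gives 0.180200, so
  P(burnt toast | detector, ¬actual fire) = 0.180200 / 0.226400 ≈ 0.796

P(burnt toast | detector, ¬actual fire) ≈ 0.796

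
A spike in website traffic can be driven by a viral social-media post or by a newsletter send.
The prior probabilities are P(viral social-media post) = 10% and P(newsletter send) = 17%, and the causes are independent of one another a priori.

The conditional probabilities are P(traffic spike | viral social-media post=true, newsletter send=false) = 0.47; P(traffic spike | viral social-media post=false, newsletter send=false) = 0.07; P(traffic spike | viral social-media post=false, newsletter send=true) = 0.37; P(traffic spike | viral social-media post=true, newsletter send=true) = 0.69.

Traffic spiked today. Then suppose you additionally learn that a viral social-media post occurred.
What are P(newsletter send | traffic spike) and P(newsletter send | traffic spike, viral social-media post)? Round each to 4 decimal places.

P(traffic spike) = 0.07*0.9*0.83 + 0.37*0.9*0.17 + 0.47*0.1*0.83 + 0.69*0.1*0.17 = 0.052290 + 0.056610 + 0.039010 + 0.011730 = 0.159640
Of this, 0.068340 comes from 0.056610 + 0.011730 (the newsletter send=true cases).
P(newsletter send | traffic spike) = 0.068340 / 0.159640 ≈ 0.4281

Now condition on the additional information:
For the numerator, keep only newsletter send=true terms: 0.69×0.17 = 0.117300
The normalizing constant is 0.47×0.83 + 0.69×0.17 = 0.507400
P(newsletter send | traffic spike, viral social-media post) = 0.117300/0.507400 ≈ 0.2312

P(newsletter send | traffic spike) ≈ 0.4281; P(newsletter send | traffic spike, viral social-media post) ≈ 0.2312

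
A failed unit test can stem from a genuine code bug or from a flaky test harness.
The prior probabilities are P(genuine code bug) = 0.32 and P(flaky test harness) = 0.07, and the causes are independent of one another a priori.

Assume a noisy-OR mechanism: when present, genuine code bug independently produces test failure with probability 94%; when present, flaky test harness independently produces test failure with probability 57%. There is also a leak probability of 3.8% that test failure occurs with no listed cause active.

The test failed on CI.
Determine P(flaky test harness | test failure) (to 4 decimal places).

Under noisy-OR, P(test failure | causes) = 1 − (1−0.038)·∏(1−qᵢ) over the active causes.
For the numerator, keep only flaky test harness=true terms: 0.027910 + 0.021844 = 0.049754
Normalizer over all consistent configurations: 0.038*0.68*0.93 + 0.58634*0.68*0.07 + 0.94228*0.32*0.93 + 0.97518*0.32*0.07 = 0.354208
P(flaky test harness | test failure) = 0.049754/0.354208 ≈ 0.1405

P(flaky test harness | test failure) ≈ 0.1405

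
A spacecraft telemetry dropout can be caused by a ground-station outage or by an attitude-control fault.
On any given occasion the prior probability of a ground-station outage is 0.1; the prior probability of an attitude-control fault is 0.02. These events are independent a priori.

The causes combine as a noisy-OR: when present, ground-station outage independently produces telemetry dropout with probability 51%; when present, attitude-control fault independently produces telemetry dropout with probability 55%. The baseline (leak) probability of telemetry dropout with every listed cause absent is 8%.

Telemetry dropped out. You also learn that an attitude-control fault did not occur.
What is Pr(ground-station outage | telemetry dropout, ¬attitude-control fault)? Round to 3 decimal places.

Under noisy-OR, P(telemetry dropout | causes) = 1 − (1−0.08)·∏(1−qᵢ) over the active causes.
Numerator (weight on configurations with ground-station outage): 0.5492×0.1 = 0.054920
Denominator P(telemetry dropout | ¬attitude-control fault): 0.08×0.9 + 0.5492×0.1 = 0.126920
P(ground-station outage | telemetry dropout, ¬attitude-control fault) = 0.054920/0.126920 ≈ 0.433

Pr(ground-station outage | telemetry dropout, ¬attitude-control fault) ≈ 0.433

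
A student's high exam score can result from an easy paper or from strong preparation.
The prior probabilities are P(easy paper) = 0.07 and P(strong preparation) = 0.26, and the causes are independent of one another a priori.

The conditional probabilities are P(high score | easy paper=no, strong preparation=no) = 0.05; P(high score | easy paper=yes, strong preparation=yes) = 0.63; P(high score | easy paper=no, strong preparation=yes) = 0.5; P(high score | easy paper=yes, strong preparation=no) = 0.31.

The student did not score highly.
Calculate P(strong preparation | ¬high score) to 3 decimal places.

P(strong preparation | ¬high score) ≈ 0.156

Weight on strong preparation=true, given the evidence: 0.120900 + 0.006734 = 0.127634
The normalizing constant is 0.95×0.93×0.74 + 0.5×0.93×0.26 + 0.69×0.07×0.74 + 0.37×0.07×0.26 = 0.817166
P(strong preparation | ¬high score) = 0.127634/0.817166 ≈ 0.156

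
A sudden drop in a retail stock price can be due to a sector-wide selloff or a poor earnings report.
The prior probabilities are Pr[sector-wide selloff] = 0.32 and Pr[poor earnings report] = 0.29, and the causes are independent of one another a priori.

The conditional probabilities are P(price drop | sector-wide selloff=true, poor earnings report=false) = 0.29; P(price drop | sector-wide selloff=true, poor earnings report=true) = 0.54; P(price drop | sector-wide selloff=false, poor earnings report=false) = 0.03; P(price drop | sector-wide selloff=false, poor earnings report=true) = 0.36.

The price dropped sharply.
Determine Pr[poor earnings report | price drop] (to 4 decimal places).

Enumerate the 4 (sector-wide selloff, poor earnings report) configurations and weight by the priors:
  P(price drop) = 0.03*0.68*0.71 + 0.36*0.68*0.29 + 0.29*0.32*0.71 + 0.54*0.32*0.29
        = 0.014484 + 0.070992 + 0.065888 + 0.050112 = 0.201476
Configurations with poor earnings report contribute 0.121104, so
  P(poor earnings report | price drop) = 0.121104 / 0.201476 ≈ 0.6011

Pr[poor earnings report | price drop] ≈ 0.6011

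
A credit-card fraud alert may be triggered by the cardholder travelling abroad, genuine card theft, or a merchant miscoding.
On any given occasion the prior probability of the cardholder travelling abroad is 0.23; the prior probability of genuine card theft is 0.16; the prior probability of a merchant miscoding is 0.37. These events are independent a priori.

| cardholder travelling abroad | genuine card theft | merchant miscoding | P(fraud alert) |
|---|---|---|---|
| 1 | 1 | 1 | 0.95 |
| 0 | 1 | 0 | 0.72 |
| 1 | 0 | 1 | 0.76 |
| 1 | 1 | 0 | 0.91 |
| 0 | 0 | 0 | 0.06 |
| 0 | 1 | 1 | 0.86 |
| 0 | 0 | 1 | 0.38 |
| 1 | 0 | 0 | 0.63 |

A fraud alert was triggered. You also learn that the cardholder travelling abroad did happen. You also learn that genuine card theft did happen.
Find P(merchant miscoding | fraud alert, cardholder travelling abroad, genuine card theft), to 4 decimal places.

P(fraud alert | cardholder travelling abroad, genuine card theft) = 0.91·0.63 + 0.95·0.37 = 0.573300 + 0.351500 = 0.924800
The merchant miscoding-present share is 0.95·0.37 = 0.351500.
Hence the posterior is 0.351500/0.924800 ≈ 0.3801.

P(merchant miscoding | fraud alert, cardholder travelling abroad, genuine card theft) ≈ 0.3801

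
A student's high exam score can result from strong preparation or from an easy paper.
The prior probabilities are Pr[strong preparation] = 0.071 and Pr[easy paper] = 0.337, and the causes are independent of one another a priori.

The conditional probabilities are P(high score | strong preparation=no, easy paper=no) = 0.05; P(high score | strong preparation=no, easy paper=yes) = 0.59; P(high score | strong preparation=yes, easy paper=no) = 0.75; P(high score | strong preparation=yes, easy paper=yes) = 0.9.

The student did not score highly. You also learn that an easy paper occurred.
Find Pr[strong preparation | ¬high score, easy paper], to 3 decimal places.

Pr[strong preparation | ¬high score, easy paper] ≈ 0.018

For the numerator, keep only strong preparation=true terms: 0.1×0.071 = 0.007100
The normalizing constant is 0.41×0.929 + 0.1×0.071 = 0.387990
P(strong preparation | ¬high score, easy paper) = 0.007100/0.387990 ≈ 0.018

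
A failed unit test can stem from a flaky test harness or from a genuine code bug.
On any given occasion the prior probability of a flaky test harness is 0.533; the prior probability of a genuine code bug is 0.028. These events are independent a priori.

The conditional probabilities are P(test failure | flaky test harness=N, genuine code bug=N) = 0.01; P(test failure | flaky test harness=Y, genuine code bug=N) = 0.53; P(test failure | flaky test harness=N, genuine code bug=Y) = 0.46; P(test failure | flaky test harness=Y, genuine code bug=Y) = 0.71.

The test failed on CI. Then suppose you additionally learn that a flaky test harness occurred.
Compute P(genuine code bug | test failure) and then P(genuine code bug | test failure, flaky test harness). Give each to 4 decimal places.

Weight on genuine code bug=true, given the evidence: 0.006015 + 0.010596 = 0.016611
Normalizer over all consistent configurations: 0.01*0.467*0.972 + 0.46*0.467*0.028 + 0.53*0.533*0.972 + 0.71*0.533*0.028 = 0.295730
P(genuine code bug | test failure) = 0.016611/0.295730 ≈ 0.0562

Now condition on the additional information:
For the numerator, keep only genuine code bug=true terms: 0.71·0.028 = 0.019880
The normalizing constant is 0.53·0.972 + 0.71·0.028 = 0.535040
P(genuine code bug | test failure, flaky test harness) = 0.019880/0.535040 ≈ 0.0372
This is intercausal reasoning (explaining away): once flaky test harness accounts for the test failure, genuine code bug becomes less likely.

P(genuine code bug | test failure) ≈ 0.0562; P(genuine code bug | test failure, flaky test harness) ≈ 0.0372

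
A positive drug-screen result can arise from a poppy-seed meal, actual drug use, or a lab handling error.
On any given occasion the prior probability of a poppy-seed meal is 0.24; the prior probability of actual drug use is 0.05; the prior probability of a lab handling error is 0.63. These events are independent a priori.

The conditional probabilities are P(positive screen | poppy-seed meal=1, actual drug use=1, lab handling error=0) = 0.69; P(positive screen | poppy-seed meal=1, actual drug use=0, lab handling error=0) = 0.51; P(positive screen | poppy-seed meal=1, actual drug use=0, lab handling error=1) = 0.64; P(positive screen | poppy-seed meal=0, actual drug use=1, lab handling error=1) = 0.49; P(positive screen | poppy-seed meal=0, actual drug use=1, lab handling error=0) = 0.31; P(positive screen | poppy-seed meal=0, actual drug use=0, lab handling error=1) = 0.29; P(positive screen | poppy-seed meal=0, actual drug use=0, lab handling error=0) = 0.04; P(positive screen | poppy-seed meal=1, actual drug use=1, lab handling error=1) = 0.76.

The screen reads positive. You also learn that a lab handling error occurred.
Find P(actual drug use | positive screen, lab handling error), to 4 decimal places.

P(actual drug use | positive screen, lab handling error) ≈ 0.0724

P(positive screen | lab handling error) = 0.29×0.76×0.95 + 0.49×0.76×0.05 + 0.64×0.24×0.95 + 0.76×0.24×0.05 = 0.209380 + 0.018620 + 0.145920 + 0.009120 = 0.383040
The actual drug use-present share is 0.018620 + 0.009120 = 0.027740.
Hence the posterior is 0.027740/0.383040 ≈ 0.0724.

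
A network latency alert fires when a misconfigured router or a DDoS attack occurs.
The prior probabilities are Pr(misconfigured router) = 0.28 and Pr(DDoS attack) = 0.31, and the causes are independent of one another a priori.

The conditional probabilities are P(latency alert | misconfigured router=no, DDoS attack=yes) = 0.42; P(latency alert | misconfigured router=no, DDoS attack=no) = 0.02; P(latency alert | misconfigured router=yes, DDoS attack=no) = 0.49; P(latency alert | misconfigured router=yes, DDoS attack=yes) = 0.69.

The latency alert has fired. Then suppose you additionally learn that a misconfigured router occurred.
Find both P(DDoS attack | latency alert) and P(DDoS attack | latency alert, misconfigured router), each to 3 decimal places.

P(DDoS attack | latency alert) ≈ 0.595; P(DDoS attack | latency alert, misconfigured router) ≈ 0.387

P(latency alert) = 0.02*0.72*0.69 + 0.42*0.72*0.31 + 0.49*0.28*0.69 + 0.69*0.28*0.31 = 0.009936 + 0.093744 + 0.094668 + 0.059892 = 0.258240
Restricting to configurations with DDoS attack present: 0.093744 + 0.059892 = 0.153636.
So P(DDoS attack | latency alert) = 0.153636/0.258240 ≈ 0.595.

With the extra evidence:
By total probability over both values of DDoS attack:
  P(latency alert | misconfigured router) = 0.49×0.69 + 0.69×0.31
        = 0.338100 + 0.213900 = 0.552000
Configurations with DDoS attack contribute 0.213900, so
  P(DDoS attack | latency alert, misconfigured router) = 0.213900 / 0.552000 ≈ 0.387
Conditioning on misconfigured router lowers the posterior on DDoS attack: the classic explaining-away effect in a common-effect structure.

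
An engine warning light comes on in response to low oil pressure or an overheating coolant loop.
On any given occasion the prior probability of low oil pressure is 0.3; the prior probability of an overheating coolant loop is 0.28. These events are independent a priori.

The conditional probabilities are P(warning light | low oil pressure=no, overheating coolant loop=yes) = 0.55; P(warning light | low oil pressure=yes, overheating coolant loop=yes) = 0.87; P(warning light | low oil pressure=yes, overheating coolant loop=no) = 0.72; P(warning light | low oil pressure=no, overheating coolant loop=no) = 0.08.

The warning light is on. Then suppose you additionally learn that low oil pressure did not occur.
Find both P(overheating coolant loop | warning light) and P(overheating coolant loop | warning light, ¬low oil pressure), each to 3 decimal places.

P(overheating coolant loop | warning light) ≈ 0.480; P(overheating coolant loop | warning light, ¬low oil pressure) ≈ 0.728

Weight on overheating coolant loop=true, given the evidence: 0.107800 + 0.073080 = 0.180880
Denominator P(warning light): 0.08·0.7·0.72 + 0.55·0.7·0.28 + 0.72·0.3·0.72 + 0.87·0.3·0.28 = 0.376720
P(overheating coolant loop | warning light) = 0.180880/0.376720 ≈ 0.480

Now also conditioning on low oil pressure≠true:
P(warning light | ¬low oil pressure) = 0.08·0.72 + 0.55·0.28 = 0.057600 + 0.154000 = 0.211600
Restricting to configurations with overheating coolant loop present: 0.55·0.28 = 0.154000.
P(overheating coolant loop | warning light, ¬low oil pressure) = 0.154000 / 0.211600 ≈ 0.728
Ruling out low oil pressure raises the posterior on overheating coolant loop — the flip side of explaining away.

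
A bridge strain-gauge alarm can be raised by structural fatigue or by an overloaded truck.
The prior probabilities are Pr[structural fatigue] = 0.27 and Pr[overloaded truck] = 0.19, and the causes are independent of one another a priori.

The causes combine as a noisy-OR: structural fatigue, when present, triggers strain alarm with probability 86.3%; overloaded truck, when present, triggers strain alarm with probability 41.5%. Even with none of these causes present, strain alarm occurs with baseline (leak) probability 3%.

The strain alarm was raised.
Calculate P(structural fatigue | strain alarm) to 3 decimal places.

Under noisy-OR, P(strain alarm | causes) = 1 − (1−0.03)·∏(1−qᵢ) over the active causes.
Enumerate the 4 (structural fatigue, overloaded truck) configurations and weight by the priors:
  P(strain alarm) = 0.03·0.73·0.81 + 0.43255·0.73·0.19 + 0.86711·0.27·0.81 + 0.922259·0.27·0.19
        = 0.017739 + 0.059995 + 0.189637 + 0.047312 = 0.314683
Configurations with structural fatigue contribute 0.236949, so
  P(structural fatigue | strain alarm) = 0.236949 / 0.314683 ≈ 0.753

P(structural fatigue | strain alarm) ≈ 0.753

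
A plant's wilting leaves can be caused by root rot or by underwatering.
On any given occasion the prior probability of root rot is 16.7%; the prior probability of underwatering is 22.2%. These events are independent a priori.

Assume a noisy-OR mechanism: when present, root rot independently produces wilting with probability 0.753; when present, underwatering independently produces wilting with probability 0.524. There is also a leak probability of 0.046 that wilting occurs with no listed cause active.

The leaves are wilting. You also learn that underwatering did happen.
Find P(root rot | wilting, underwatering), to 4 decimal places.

Under noisy-OR, P(wilting | causes) = 1 − (1−0.046)·∏(1−qᵢ) over the active causes.
Enumerate both values of root rot and weight by the priors:
  P(wilting | underwatering) = 0.545896·0.833 + 0.887836·0.167
        = 0.454731 + 0.148269 = 0.603000
Keeping only the root rot-present terms gives 0.148269, so
  P(root rot | wilting, underwatering) = 0.148269 / 0.603000 ≈ 0.2459

P(root rot | wilting, underwatering) ≈ 0.2459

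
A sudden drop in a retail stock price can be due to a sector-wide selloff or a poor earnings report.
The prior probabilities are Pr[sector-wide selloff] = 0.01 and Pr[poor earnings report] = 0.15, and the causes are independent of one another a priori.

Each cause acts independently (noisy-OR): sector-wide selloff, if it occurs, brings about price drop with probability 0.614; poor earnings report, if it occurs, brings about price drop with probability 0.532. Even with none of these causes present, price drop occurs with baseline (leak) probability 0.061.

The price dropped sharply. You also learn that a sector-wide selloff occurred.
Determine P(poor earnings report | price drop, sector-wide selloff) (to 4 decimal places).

Under noisy-OR, P(price drop | causes) = 1 − (1−0.061)·∏(1−qᵢ) over the active causes.
P(price drop | sector-wide selloff) = 0.637546×0.85 + 0.830372×0.15 = 0.541914 + 0.124556 = 0.666470
The poor earnings report-present share is 0.830372×0.15 = 0.124556.
Hence the posterior is 0.124556/0.666470 ≈ 0.1869.

P(poor earnings report | price drop, sector-wide selloff) ≈ 0.1869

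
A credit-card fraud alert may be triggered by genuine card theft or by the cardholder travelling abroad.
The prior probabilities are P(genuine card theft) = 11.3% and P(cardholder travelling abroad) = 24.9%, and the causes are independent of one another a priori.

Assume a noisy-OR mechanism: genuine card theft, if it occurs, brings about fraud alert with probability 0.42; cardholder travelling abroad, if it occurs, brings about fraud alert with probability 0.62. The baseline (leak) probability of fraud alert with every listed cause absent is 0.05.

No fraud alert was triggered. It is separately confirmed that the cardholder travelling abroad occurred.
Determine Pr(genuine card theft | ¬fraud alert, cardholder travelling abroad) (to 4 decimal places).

Pr(genuine card theft | ¬fraud alert, cardholder travelling abroad) ≈ 0.0688

Under noisy-OR, P(fraud alert | causes) = 1 − (1−0.05)·∏(1−qᵢ) over the active causes.
By total probability over both values of genuine card theft:
  P(¬fraud alert | cardholder travelling abroad) = 0.361·0.887 + 0.20938·0.113
        = 0.320207 + 0.023660 = 0.343867
The terms with genuine card theft present sum to 0.023660, so
  P(genuine card theft | ¬fraud alert, cardholder travelling abroad) = 0.023660 / 0.343867 ≈ 0.0688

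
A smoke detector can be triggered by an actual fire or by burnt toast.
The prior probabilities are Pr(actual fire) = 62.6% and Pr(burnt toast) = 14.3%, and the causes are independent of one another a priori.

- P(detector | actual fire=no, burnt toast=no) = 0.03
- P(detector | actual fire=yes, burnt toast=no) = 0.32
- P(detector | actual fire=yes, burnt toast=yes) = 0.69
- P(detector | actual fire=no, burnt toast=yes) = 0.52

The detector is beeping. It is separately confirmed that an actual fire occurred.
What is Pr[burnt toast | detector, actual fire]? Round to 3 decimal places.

Pr[burnt toast | detector, actual fire] ≈ 0.265

P(detector | actual fire) = 0.32·0.857 + 0.69·0.143 = 0.274240 + 0.098670 = 0.372910
Restricting to configurations with burnt toast present: 0.69·0.143 = 0.098670.
So P(burnt toast | detector, actual fire) = 0.098670/0.372910 ≈ 0.265.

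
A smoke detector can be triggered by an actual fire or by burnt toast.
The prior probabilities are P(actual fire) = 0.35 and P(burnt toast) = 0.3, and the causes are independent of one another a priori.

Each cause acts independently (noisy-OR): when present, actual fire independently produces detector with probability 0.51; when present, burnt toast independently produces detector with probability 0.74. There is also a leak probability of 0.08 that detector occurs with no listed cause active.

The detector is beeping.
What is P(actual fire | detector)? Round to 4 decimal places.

Under noisy-OR, P(detector | causes) = 1 − (1−0.08)·∏(1−qᵢ) over the active causes.
For the numerator, keep only actual fire=true terms: 0.134554 + 0.092693 = 0.227247
Denominator P(detector): 0.08×0.65×0.7 + 0.7608×0.65×0.3 + 0.5492×0.35×0.7 + 0.882792×0.35×0.3 = 0.412003
Posterior = 0.227247 / 0.412003 ≈ 0.5516

P(actual fire | detector) ≈ 0.5516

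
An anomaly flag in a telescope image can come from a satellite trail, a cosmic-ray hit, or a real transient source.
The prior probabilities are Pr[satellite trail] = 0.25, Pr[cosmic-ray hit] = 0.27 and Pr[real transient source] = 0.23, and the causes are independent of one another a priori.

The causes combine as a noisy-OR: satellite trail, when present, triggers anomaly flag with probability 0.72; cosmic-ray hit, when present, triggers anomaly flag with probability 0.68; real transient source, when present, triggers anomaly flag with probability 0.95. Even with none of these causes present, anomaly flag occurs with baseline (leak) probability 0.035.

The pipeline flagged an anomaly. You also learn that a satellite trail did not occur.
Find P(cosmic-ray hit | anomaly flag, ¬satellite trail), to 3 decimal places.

P(cosmic-ray hit | anomaly flag, ¬satellite trail) ≈ 0.533

Under noisy-OR, P(anomaly flag | causes) = 1 − (1−0.035)·∏(1−qᵢ) over the active causes.
For the numerator, keep only cosmic-ray hit=true terms: 0.143700 + 0.061141 = 0.204841
The normalizing constant is 0.035×0.73×0.77 + 0.95175×0.73×0.23 + 0.6912×0.27×0.77 + 0.98456×0.27×0.23 = 0.384314
Posterior = 0.204841 / 0.384314 ≈ 0.533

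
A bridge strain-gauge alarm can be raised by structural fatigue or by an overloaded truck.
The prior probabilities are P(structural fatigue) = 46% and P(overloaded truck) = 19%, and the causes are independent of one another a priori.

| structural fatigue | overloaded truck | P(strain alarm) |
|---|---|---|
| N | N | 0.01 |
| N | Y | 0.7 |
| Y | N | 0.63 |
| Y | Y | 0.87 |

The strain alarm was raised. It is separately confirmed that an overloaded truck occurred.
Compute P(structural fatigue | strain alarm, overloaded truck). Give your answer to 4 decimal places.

P(strain alarm | overloaded truck) = 0.7*0.54 + 0.87*0.46 = 0.378000 + 0.400200 = 0.778200
Of this, 0.400200 comes from 0.87*0.46 (the structural fatigue=true cases).
So P(structural fatigue | strain alarm, overloaded truck) = 0.400200/0.778200 ≈ 0.5143.

P(structural fatigue | strain alarm, overloaded truck) ≈ 0.5143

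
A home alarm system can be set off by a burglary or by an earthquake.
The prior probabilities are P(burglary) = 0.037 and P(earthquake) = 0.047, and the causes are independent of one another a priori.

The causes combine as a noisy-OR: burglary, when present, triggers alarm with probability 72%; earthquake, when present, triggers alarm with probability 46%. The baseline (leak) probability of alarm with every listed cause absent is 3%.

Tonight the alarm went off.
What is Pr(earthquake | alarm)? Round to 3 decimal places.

Under noisy-OR, P(alarm | causes) = 1 − (1−0.03)·∏(1−qᵢ) over the active causes.
Enumerate the 4 (burglary, earthquake) configurations and weight by the priors:
  P(alarm) = 0.03*0.963*0.953 + 0.4762*0.963*0.047 + 0.7284*0.037*0.953 + 0.853336*0.037*0.047
        = 0.027532 + 0.021553 + 0.025684 + 0.001484 = 0.076253
Configurations with earthquake contribute 0.023037, so
  P(earthquake | alarm) = 0.023037 / 0.076253 ≈ 0.302

Pr(earthquake | alarm) ≈ 0.302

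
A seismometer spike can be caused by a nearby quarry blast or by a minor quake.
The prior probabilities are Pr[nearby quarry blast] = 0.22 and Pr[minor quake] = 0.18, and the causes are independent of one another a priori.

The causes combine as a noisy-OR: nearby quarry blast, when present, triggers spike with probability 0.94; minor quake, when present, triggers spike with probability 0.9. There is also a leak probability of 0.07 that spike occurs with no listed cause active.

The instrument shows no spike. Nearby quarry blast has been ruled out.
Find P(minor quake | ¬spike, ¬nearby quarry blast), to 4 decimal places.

P(minor quake | ¬spike, ¬nearby quarry blast) ≈ 0.0215

Under noisy-OR, P(spike | causes) = 1 − (1−0.07)·∏(1−qᵢ) over the active causes.
P(¬spike | ¬nearby quarry blast) = 0.93*0.82 + 0.093*0.18 = 0.762600 + 0.016740 = 0.779340
Restricting to configurations with minor quake present: 0.093*0.18 = 0.016740.
So P(minor quake | ¬spike, ¬nearby quarry blast) = 0.016740/0.779340 ≈ 0.0215.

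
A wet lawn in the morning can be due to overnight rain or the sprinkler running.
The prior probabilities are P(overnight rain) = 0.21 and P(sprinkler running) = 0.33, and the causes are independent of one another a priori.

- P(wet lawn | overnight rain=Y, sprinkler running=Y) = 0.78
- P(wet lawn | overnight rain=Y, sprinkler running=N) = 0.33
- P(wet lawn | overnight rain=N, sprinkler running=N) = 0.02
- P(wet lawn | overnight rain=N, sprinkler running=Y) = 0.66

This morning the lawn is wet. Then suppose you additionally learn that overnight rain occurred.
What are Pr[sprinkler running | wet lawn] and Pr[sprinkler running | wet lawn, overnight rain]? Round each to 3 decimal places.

Pr[sprinkler running | wet lawn] ≈ 0.799; Pr[sprinkler running | wet lawn, overnight rain] ≈ 0.538

Numerator (weight on configurations with sprinkler running): 0.172062 + 0.054054 = 0.226116
The normalizing constant is 0.02*0.79*0.67 + 0.66*0.79*0.33 + 0.33*0.21*0.67 + 0.78*0.21*0.33 = 0.283133
Posterior = 0.226116 / 0.283133 ≈ 0.799

Now condition on the additional information:
For the numerator, keep only sprinkler running=true terms: 0.78×0.33 = 0.257400
Denominator P(wet lawn | overnight rain): 0.33×0.67 + 0.78×0.33 = 0.478500
P(sprinkler running | wet lawn, overnight rain) = 0.257400/0.478500 ≈ 0.538
This is intercausal reasoning (explaining away): once overnight rain accounts for the wet lawn, sprinkler running becomes less likely.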